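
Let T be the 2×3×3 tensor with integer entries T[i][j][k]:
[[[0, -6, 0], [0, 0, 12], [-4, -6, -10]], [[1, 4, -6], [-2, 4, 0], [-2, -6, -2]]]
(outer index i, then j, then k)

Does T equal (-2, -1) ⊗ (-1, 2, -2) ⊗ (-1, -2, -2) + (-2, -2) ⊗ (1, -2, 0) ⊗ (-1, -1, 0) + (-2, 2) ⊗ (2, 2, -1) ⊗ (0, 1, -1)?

Yes

Reconstruct entrywise from the claimed factors. For example, T[1,2,1] = -6 and Σₗ aₗ[1]bₗ[2]cₗ[1] = (-1)·(-2)·(-2) + (-2)·(0)·(-1) + (2)·(-1)·(1) = -6; checking all 18 entries, every one matches. The claim holds.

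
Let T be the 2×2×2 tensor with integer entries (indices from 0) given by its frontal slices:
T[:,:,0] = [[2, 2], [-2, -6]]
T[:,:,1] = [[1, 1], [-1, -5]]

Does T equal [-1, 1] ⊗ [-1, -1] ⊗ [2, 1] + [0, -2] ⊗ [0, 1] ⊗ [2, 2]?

Yes

Reconstruct entrywise from the claimed factors. For example, T[0,0,1] = 1 and Σₗ aₗ[0]bₗ[0]cₗ[1] = (-1)·(-1)·(1) + (0)·(0)·(2) = 1; checking all 8 entries, every one matches. The claim holds.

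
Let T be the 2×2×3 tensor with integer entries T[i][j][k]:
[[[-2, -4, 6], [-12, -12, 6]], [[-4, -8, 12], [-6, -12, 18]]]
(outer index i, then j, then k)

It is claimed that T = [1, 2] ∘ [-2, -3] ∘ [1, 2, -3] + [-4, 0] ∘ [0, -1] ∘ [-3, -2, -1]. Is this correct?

Reconstruct entry (0,1,0) from the claimed factors: Σₗ aₗ[0]bₗ[1]cₗ[0] = (1)·(-3)·(1) + (-4)·(-1)·(-3) = -15, but T[0,1,0] = -12. The claim is false.

No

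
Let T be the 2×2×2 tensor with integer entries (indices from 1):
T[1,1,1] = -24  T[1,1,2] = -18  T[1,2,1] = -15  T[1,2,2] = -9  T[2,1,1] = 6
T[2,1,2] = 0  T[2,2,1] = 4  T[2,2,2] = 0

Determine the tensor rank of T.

Lower bound: the mode-3 unfolding of T (rows indexed by k, columns by (i,j) = (1,1), (1,2), (2,1), (2,2)) is [[-24, -15, 6, 4], [-18, -9, 0, 0]].
There the 2×2 minor on rows k ∈ {1, 2}, columns (i,j) ∈ {(1,1), (1,2)} is det [[-24, -15], [-18, -9]] = -54 ≠ 0, so this unfolding has rank ≥ 2; CP rank is at least every unfolding rank, so rank(T) ≥ 2. (Unfolding ranks only ever bound the CP rank from below — rank(T) can be strictly larger than all of them — so the matching upper bound has to come from an explicit 2-term decomposition.)
Upper bound — finding two terms. Write S_k = T[:,:,k] for the frontal slices: S₁ = [[-24, -15], [6, 4]], S₂ = [[-18, -9], [0, 0]].
If T = a₁ ⊗ b₁ ⊗ c₁ + a₂ ⊗ b₂ ⊗ c₂ then each S_k = c₁[k]·a₁b₁ᵀ + c₂[k]·a₂b₂ᵀ. S₁ and S₂ are linearly independent, so a₁b₁ᵀ and a₂b₂ᵀ must span the same plane of matrices: they are the rank-1 matrices of the form x·S₁ + y·S₂.
det(x·S₁ + y·S₂) is −6·x² − 18·xy = (-6)·(x + 3·y)(x), vanishing at (x:y) = (3:-1) and (0:1).
M₁ = 3·S₁ − S₂ = [[-54, -36], [18, 12]] = (-6)·[3, -1][3, 2]ᵀ and M₂ = S₂ = [[-18, -9], [0, 0]] = (-9)·[1, 0][2, 1]ᵀ, so take a₁ = [3, -1], b₁ = [3, 2], a₂ = [1, 0], b₂ = [2, 1].
Each slice is an integer combination of E₁ = a₁b₁ᵀ and E₂ = a₂b₂ᵀ: S₁ = −2·E₁ − 3·E₂, S₂ = −9·E₂; reading off coefficients, c₁ = [-2, 0] and c₂ = [-3, -9].
Hence T = [3, -1] ⊗ [3, 2] ⊗ [-2, 0] + [1, 0] ⊗ [2, 1] ⊗ [-3, -9], so rank(T) ≤ 2.
These bounds meet, so rank(T) = 2.

2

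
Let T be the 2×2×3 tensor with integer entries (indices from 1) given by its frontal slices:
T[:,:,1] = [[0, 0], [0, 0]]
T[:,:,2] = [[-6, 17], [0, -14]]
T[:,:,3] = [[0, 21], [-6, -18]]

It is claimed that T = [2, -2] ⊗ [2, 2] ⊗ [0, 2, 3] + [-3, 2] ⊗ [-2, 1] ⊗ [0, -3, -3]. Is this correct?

No

Reconstruct entry (1,1,2) from the claimed factors: Σₗ aₗ[1]bₗ[1]cₗ[2] = (2)·(2)·(2) + (-3)·(-2)·(-3) = -10, but T[1,1,2] = -6. The claim is false.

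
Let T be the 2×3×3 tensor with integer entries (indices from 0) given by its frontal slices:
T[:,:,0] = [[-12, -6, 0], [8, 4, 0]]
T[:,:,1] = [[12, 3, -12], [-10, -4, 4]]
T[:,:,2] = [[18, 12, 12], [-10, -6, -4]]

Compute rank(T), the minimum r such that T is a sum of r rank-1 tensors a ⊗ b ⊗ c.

Lower bound: the mode-2 unfolding of T (rows indexed by j, columns by (i,k) = (0,0), (0,1), (0,2), (1,0), (1,1), (1,2)) is [[-12, 12, 18, 8, -10, -10], [-6, 3, 12, 4, -4, -6], [0, -12, 12, 0, 4, -4]].
There the 2×2 minor on rows j ∈ {0, 1}, columns (i,k) ∈ {(0,0), (0,1)} is det [[-12, 12], [-6, 3]] = 36 ≠ 0, so this unfolding has rank ≥ 2; CP rank is at least every unfolding rank, so rank(T) ≥ 2. (Flattening ranks never certify an upper bound on CP rank; for that we must actually write T with 2 rank-1 terms.)
Upper bound — finding two terms. Write S_k = T[:,:,k] for the frontal slices: S₀ = [[-12, -6, 0], [8, 4, 0]], S₁ = [[12, 3, -12], [-10, -4, 4]], S₂ = [[18, 12, 12], [-10, -6, -4]].
If T = a₁ ⊗ b₁ ⊗ c₁ + a₂ ⊗ b₂ ⊗ c₂ then each S_k = c₁[k]·a₁b₁ᵀ + c₂[k]·a₂b₂ᵀ. S₀ and S₁ are linearly independent, so a₁b₁ᵀ and a₂b₂ᵀ must span the same plane of matrices: they are the rank-1 matrices of the form x·S₀ + y·S₁.
The 2×2 minor of x·S₀ + y·S₁ on rows {0,1}, columns {0,1} is 12·xy − 18·y² = 6·(2·x − 3·y)(y), vanishing at (x:y) = (3:2) and (1:0).
M₁ = 3·S₀ + 2·S₁ = [[-12, -12, -24], [4, 4, 8]] = (-4)·[3, -1][1, 1, 2]ᵀ and M₂ = S₀ = [[-12, -6, 0], [8, 4, 0]] = (-2)·[3, -2][2, 1, 0]ᵀ, so take a₁ = [3, -1], b₁ = [1, 1, 2], a₂ = [3, -2], b₂ = [2, 1, 0].
Each slice is an integer combination of E₁ = a₁b₁ᵀ and E₂ = a₂b₂ᵀ: S₀ = −2·E₂, S₁ = −2·E₁ + 3·E₂, S₂ = 2·E₁ + 2·E₂; reading off coefficients, c₁ = [0, -2, 2] and c₂ = [-2, 3, 2].
Hence T = [3, -1] ⊗ [1, 1, 2] ⊗ [0, -2, 2] + [3, -2] ⊗ [2, 1, 0] ⊗ [-2, 3, 2], so rank(T) ≤ 2.
These bounds meet, so rank(T) = 2.

2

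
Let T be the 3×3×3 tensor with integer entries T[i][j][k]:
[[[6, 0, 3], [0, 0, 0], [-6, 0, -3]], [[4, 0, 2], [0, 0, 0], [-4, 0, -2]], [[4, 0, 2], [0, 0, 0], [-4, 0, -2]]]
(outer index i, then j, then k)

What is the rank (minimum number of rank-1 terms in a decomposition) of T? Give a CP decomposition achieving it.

Lower bound: T ≠ 0 (e.g. T[0,0,0] = 6), so rank(T) ≥ 1.
Upper bound: the mode-1 fibre T[:,0,0] = [6, 4, 4] gives a = [3, 2, 2] (primitive direction); the mode-2 fibre T[0,:,0] = [6, 0, -6] gives b = [1, 0, -1]; then c[k] = T[0,0,k] / (a[0]·b[0]) = [6, 0, 3] / 3 = [2, 0, 1].
Expanding [3, 2, 2] ⊗ [1, 0, -1] ⊗ [2, 0, 1] reproduces all 27 entries of T, so T = [3, 2, 2] ⊗ [1, 0, -1] ⊗ [2, 0, 1] and rank(T) ≤ 1.
These bounds meet, so rank(T) = 1.

rank(T) = 1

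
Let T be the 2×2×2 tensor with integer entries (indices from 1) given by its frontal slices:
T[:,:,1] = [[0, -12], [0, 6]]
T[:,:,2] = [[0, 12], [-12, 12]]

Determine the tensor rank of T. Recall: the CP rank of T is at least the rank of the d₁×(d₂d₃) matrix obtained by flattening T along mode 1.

Lower bound: the mode-3 unfolding of T (rows indexed by k, columns by (i,j) = (1,1), (1,2), (2,1), (2,2)) is [[0, -12, 0, 6], [0, 12, -12, 12]].
There the 2×2 minor on rows k ∈ {1, 2}, columns (i,j) ∈ {(1,2), (2,1)} is det [[-12, 0], [12, -12]] = 144 ≠ 0, so this unfolding has rank ≥ 2; CP rank is at least every unfolding rank, so rank(T) ≥ 2. (Flattening ranks never certify an upper bound on CP rank; for that we must actually write T with 2 rank-1 terms.)
Upper bound — finding two terms. Write S_k = T[:,:,k] for the frontal slices: S₁ = [[0, -12], [0, 6]], S₂ = [[0, 12], [-12, 12]].
If T = a₁ ⊗ b₁ ⊗ c₁ + a₂ ⊗ b₂ ⊗ c₂ then each S_k = c₁[k]·a₁b₁ᵀ + c₂[k]·a₂b₂ᵀ. S₁ and S₂ are linearly independent, so a₁b₁ᵀ and a₂b₂ᵀ must span the same plane of matrices: they are the rank-1 matrices of the form x·S₁ + y·S₂.
det(x·S₁ + y·S₂) is −144·xy + 144·y² = (-144)·(x − y)(y), vanishing at (x:y) = (1:1) and (1:0).
M₁ = S₁ + S₂ = [[0, 0], [-12, 18]] = (-6)·[0, 1][2, -3]ᵀ and M₂ = S₁ = [[0, -12], [0, 6]] = (-6)·[2, -1][0, 1]ᵀ, so take a₁ = [0, 1], b₁ = [2, -3], a₂ = [2, -1], b₂ = [0, 1].
Each slice is an integer combination of E₁ = a₁b₁ᵀ and E₂ = a₂b₂ᵀ: S₁ = −6·E₂, S₂ = −6·E₁ + 6·E₂; reading off coefficients, c₁ = [0, -6] and c₂ = [-6, 6].
Hence T = [0, 1] ⊗ [2, -3] ⊗ [0, -6] + [2, -1] ⊗ [0, 1] ⊗ [-6, 6], so rank(T) ≤ 2.
These bounds meet, so rank(T) = 2.

2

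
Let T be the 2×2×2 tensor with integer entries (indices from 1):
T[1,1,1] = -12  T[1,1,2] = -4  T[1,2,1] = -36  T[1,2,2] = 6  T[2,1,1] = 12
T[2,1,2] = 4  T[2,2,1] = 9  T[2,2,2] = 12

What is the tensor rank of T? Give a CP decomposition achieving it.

Lower bound: the mode-1 unfolding of T (rows indexed by i, columns by (j,k) = (1,1), (1,2), (2,1), (2,2)) is [[-12, -4, -36, 6], [12, 4, 9, 12]].
There the 2×2 minor on rows i ∈ {1, 2}, columns (j,k) ∈ {(1,1), (2,1)} is det [[-12, -36], [12, 9]] = 324 ≠ 0, so this unfolding has rank ≥ 2; CP rank is at least every unfolding rank, so rank(T) ≥ 2. (Flattening ranks never certify an upper bound on CP rank; for that we must actually write T with 2 rank-1 terms.)
Upper bound — finding two terms. Write S_k = T[:,:,k] for the frontal slices: S₁ = [[-12, -36], [12, 9]], S₂ = [[-4, 6], [4, 12]].
If T = a₁ ⊗ b₁ ⊗ c₁ + a₂ ⊗ b₂ ⊗ c₂ then each S_k = c₁[k]·a₁b₁ᵀ + c₂[k]·a₂b₂ᵀ. S₁ and S₂ are linearly independent, so a₁b₁ᵀ and a₂b₂ᵀ must span the same plane of matrices: they are the rank-1 matrices of the form x·S₁ + y·S₂.
det(x·S₁ + y·S₂) is 324·x² − 108·xy − 72·y² = 36·(3·x − 2·y)(3·x + y), vanishing at (x:y) = (2:3) and (1:-3).
M₁ = 2·S₁ + 3·S₂ = [[-36, -54], [36, 54]] = (-18)·[1, -1][2, 3]ᵀ and M₂ = S₁ − 3·S₂ = [[0, -54], [0, -27]] = (-27)·[2, 1][0, 1]ᵀ, so take a₁ = [1, -1], b₁ = [2, 3], a₂ = [2, 1], b₂ = [0, 1].
Each slice is an integer combination of E₁ = a₁b₁ᵀ and E₂ = a₂b₂ᵀ: S₁ = −6·E₁ − 9·E₂, S₂ = −2·E₁ + 6·E₂; reading off coefficients, c₁ = [-6, -2] and c₂ = [-9, 6].
Hence T = [1, -1] ⊗ [2, 3] ⊗ [-6, -2] + [2, 1] ⊗ [0, 1] ⊗ [-9, 6], so rank(T) ≤ 2.
These bounds meet, so rank(T) = 2.
Check entry T[1,2,2] = 6: (1)·(3)·(-2) + (2)·(1)·(6) = 6.

rank(T) = 2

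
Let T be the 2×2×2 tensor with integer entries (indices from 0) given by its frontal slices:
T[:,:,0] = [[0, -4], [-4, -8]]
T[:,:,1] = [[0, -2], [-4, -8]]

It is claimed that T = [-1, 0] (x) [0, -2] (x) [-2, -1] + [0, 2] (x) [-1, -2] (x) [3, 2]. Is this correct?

No

Reconstruct entry (1,0,0) from the claimed factors: Σₗ aₗ[1]bₗ[0]cₗ[0] = (0)·(0)·(-2) + (2)·(-1)·(3) = -6, but T[1,0,0] = -4. The claim is false.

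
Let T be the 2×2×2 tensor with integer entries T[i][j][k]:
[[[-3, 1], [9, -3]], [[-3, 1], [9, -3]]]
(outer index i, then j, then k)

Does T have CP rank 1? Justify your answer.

Yes

The mode-1 fibre T[:,0,0] = [-3, -3] gives a = (1, 1) (primitive direction); the mode-2 fibre T[0,:,0] = [-3, 9] gives b = (1, -3); then c[k] = T[0,0,k] / (a[0]·b[0]) = [-3, 1] / 1 = (-3, 1).
Expanding (1, 1) (x) (1, -3) (x) (-3, 1) reproduces all 8 entries of T, so T = (1, 1) (x) (1, -3) (x) (-3, 1) and rank(T) ≤ 1.
Equivalently every frontal slice T[:,:,k] is c[k] times the rank-1 matrix (1, 1) (x) (1, -3). So T has rank 1 (it is nonzero).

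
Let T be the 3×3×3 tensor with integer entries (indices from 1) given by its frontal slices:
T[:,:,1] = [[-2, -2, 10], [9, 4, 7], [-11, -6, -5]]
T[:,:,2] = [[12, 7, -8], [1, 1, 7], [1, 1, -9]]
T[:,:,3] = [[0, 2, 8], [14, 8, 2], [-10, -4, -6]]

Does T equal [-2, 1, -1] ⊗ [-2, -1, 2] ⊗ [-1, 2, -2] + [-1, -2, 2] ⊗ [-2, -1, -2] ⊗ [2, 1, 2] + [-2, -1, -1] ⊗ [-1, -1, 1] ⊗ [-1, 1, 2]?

Yes

Reconstruct entrywise from the claimed factors. For example, T[2,2,2] = 1 and Σₗ aₗ[2]bₗ[2]cₗ[2] = (1)·(-1)·(2) + (-2)·(-1)·(1) + (-1)·(-1)·(1) = 1; checking all 27 entries, every one matches. The claim holds.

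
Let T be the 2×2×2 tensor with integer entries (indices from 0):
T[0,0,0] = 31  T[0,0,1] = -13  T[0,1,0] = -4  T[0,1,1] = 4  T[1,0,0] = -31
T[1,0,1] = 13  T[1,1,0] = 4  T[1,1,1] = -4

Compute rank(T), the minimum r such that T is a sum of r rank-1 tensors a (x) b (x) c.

2

Lower bound: the mode-3 unfolding of T (rows indexed by k, columns by (i,j) = (0,0), (0,1), (1,0), (1,1)) is [[31, -4, -31, 4], [-13, 4, 13, -4]].
There the 2×2 minor on rows k ∈ {0, 1}, columns (i,j) ∈ {(0,0), (0,1)} is det [[31, -4], [-13, 4]] = 72 ≠ 0, so this unfolding has rank ≥ 2; CP rank is at least every unfolding rank, so rank(T) ≥ 2. (Unfolding ranks only ever bound the CP rank from below — rank(T) can be strictly larger than all of them — so the matching upper bound has to come from an explicit 2-term decomposition.)
Upper bound — finding two terms. Every mode-1 slice of T is a multiple of one matrix: T[i,:,:] = a[i]·M with a = [1, -1] and M = [[31, -13], [-4, 4]] (rows indexed by j, columns by k). So it suffices to write M as a sum of two rank-1 matrices.
Splitting M by its rows (j = 0, 1), M = [1, 0][31, -13]ᵀ + [0, 1][-4, 4]ᵀ.
Hence T = [1, -1] (x) [1, 0] (x) [31, -13] + [1, -1] (x) [0, 1] (x) [-4, 4], so rank(T) ≤ 2.
These bounds meet, so rank(T) = 2.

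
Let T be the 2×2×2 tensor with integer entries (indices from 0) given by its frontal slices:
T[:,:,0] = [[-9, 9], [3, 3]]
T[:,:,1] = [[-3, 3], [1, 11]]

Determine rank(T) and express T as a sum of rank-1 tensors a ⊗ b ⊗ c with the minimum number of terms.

rank(T) = 2

Lower bound: the mode-2 unfolding of T (rows indexed by j, columns by (i,k) = (0,0), (0,1), (1,0), (1,1)) is [[-9, -3, 3, 1], [9, 3, 3, 11]].
There the 2×2 minor on rows j ∈ {0, 1}, columns (i,k) ∈ {(0,0), (1,0)} is det [[-9, 3], [9, 3]] = -54 ≠ 0, so this unfolding has rank ≥ 2; CP rank is at least every unfolding rank, so rank(T) ≥ 2. (Flattening ranks never certify an upper bound on CP rank; for that we must actually write T with 2 rank-1 terms.)
Upper bound — finding two terms. Write S_k = T[:,:,k] for the frontal slices: S₀ = [[-9, 9], [3, 3]], S₁ = [[-3, 3], [1, 11]].
If T = a₁ ⊗ b₁ ⊗ c₁ + a₂ ⊗ b₂ ⊗ c₂ then each S_k = c₁[k]·a₁b₁ᵀ + c₂[k]·a₂b₂ᵀ. S₀ and S₁ are linearly independent, so a₁b₁ᵀ and a₂b₂ᵀ must span the same plane of matrices: they are the rank-1 matrices of the form x·S₀ + y·S₁.
det(x·S₀ + y·S₁) is −54·x² − 126·xy − 36·y² = (-18)·(x + 2·y)(3·x + y), vanishing at (x:y) = (2:-1) and (1:-3).
M₁ = 2·S₀ − S₁ = [[-15, 15], [5, -5]] = (-5)·[3, -1][1, -1]ᵀ and M₂ = S₀ − 3·S₁ = [[0, 0], [0, -30]] = (-30)·[0, 1][0, 1]ᵀ, so take a₁ = [3, -1], b₁ = [1, -1], a₂ = [0, 1], b₂ = [0, 1].
Each slice is an integer combination of E₁ = a₁b₁ᵀ and E₂ = a₂b₂ᵀ: S₀ = −3·E₁ + 6·E₂, S₁ = −E₁ + 12·E₂; reading off coefficients, c₁ = [-3, -1] and c₂ = [6, 12].
Hence T = [3, -1] ⊗ [1, -1] ⊗ [-3, -1] + [0, 1] ⊗ [0, 1] ⊗ [6, 12], so rank(T) ≤ 2.
These bounds meet, so rank(T) = 2.
Check entry T[1,0,0] = 3: (-1)·(1)·(-3) + (1)·(0)·(6) = 3.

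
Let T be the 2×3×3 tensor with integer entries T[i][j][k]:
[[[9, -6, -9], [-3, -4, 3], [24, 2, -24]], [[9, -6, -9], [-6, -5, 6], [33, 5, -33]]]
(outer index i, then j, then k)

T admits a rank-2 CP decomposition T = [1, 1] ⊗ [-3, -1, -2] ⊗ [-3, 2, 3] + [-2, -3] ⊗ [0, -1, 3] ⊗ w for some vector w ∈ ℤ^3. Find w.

w = [-3, -1, 3]

Subtract the known terms from T to get the rank-1 residual R = [-2, -3] ⊗ [0, -1, 3] ⊗ w, so R[i,j,k] = a[i]·b[j]·w[k]. Pick indices with nonzero a[0]·b[1] = (-2)·(-1) = 2. Only the fibre through (0,1,·) is needed: R[0,1,:] = T[0,1,:] − Σₗ aₗ[0]bₗ[1]cₗ = [-3, -4, 3] − (1)·(-1)·[-3, 2, 3] = [-6, -2, 6]. Then w[k] = R[0,1,k] / 2 for each k, giving w = [-6, -2, 6] / 2 = [-3, -1, 3].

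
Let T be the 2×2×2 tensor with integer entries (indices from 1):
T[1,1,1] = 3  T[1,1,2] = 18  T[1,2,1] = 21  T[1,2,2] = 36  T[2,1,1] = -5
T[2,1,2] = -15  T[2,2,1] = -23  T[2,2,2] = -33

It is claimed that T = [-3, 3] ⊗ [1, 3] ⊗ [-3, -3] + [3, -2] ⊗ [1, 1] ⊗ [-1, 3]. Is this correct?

No

Reconstruct entry (1,1,1) from the claimed factors: Σₗ aₗ[1]bₗ[1]cₗ[1] = (-3)·(1)·(-3) + (3)·(1)·(-1) = 6, but T[1,1,1] = 3. The claim is false.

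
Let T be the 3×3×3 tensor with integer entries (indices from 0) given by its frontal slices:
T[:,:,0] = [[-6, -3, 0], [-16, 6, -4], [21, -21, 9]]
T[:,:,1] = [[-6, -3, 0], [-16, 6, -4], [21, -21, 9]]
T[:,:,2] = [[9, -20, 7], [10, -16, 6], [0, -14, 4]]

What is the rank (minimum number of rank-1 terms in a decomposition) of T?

Lower bound: in the mode-1 unfolding of T (rows indexed by i, columns by (j,k)) the 2×2 minor on rows i ∈ {0, 1}, columns (j,k) ∈ {(0,0), (0,2)} is det [[-6, 9], [-16, 10]] = 84 ≠ 0, so that unfolding has rank ≥ 2 and hence rank(T) ≥ 2 (CP rank is at least every unfolding rank, though it can be larger).
Upper bound: with S_k = T[:,:,k], the two rank-1 terms a₁b₁ᵀ, a₂b₂ᵀ are the rank-1 members of the pencil x·S₀ + y·S₂.
The 2×2 minor of x·S₀ + y·S₂ on rows {0,1}, columns {0,1} is −84·x² − 140·xy + 56·y² = (-28)·(x + 2·y)(3·x − y), vanishing at (x:y) = (2:-1) and (1:3).
M₁ = 2·S₀ − S₂ = [[-21, 14, -7], [-42, 28, -14], [42, -28, 14]] = (-7)·[1, 2, -2][3, -2, 1]ᵀ and M₂ = S₀ + 3·S₂ = [[21, -63, 21], [14, -42, 14], [21, -63, 21]] = 7·[3, 2, 3][1, -3, 1]ᵀ, so take a₁ = [1, 2, -2], b₁ = [3, -2, 1], a₂ = [3, 2, 3], b₂ = [1, -3, 1].
Each slice is an integer combination of E₁ = a₁b₁ᵀ and E₂ = a₂b₂ᵀ: S₀ = −3·E₁ + E₂, S₁ = −3·E₁ + E₂, S₂ = E₁ + 2·E₂; reading off coefficients, c₁ = [-3, -3, 1] and c₂ = [1, 1, 2].
Hence T = [1, 2, -2] (x) [3, -2, 1] (x) [-3, -3, 1] + [3, 2, 3] (x) [1, -3, 1] (x) [1, 1, 2], so rank(T) ≤ 2.
These bounds meet, so rank(T) = 2.

2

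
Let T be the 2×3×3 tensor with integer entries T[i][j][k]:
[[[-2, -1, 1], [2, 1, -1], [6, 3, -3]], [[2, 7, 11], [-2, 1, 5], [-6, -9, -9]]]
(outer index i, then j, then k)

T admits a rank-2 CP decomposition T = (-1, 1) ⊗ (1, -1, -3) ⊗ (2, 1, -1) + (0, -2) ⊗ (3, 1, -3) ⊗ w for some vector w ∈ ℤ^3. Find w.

w = (0, -1, -2)

Subtract the known terms from T to get the rank-1 residual R = (0, -2) ⊗ (3, 1, -3) ⊗ w, so R[i,j,k] = a[i]·b[j]·w[k]. Pick indices with nonzero a[1]·b[0] = (-2)·(3) = -6. Only the fibre through (1,0,·) is needed: R[1,0,:] = T[1,0,:] − Σₗ aₗ[1]bₗ[0]cₗ = [2, 7, 11] − (1)·(1)·(2, 1, -1) = [0, 6, 12]. Then w[k] = R[1,0,k] / -6 for each k, giving w = [0, 6, 12] / -6 = (0, -1, -2).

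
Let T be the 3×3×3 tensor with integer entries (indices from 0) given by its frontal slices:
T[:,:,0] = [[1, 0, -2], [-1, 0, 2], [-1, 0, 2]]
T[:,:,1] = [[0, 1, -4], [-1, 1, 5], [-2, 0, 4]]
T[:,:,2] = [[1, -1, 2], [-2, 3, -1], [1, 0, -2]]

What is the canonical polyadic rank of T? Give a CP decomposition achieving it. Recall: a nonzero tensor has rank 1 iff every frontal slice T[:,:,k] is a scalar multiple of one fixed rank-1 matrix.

Lower bound: the mode-2 unfolding of T (rows indexed by j, columns by (i,k) = (0,0), (0,1), (0,2), (1,0), (1,1), (1,2), (2,0), (2,1), (2,2)) is [[1, 0, 1, -1, -1, -2, -1, -2, 1], [0, 1, -1, 0, 1, 3, 0, 0, 0], [-2, -4, 2, 2, 5, -1, 2, 4, -2]].
There the 3×3 minor on rows j ∈ {0, 1, 2}, columns (i,k) ∈ {(0,0), (0,1), (1,1)} is det [[1, 0, -1], [0, 1, 1], [-2, -4, 5]] = 7 ≠ 0, so this unfolding has rank ≥ 3; CP rank is at least every unfolding rank, so rank(T) ≥ 3. (Flattening ranks never certify an upper bound on CP rank; for that we must actually write T with 3 rank-1 terms.)
Upper bound: T is a sum of 3 rank-1 terms, T = [0, 1, 0] ⊗ [1, -2, -1] ⊗ [0, -1, -1] + [1, -1, -1] ⊗ [1, 0, -2] ⊗ [1, 2, -1] + [1, -1, 0] ⊗ [2, -1, 0] ⊗ [0, -1, 1] (written with every a and b primitive with positive leading entry and the scale carried by c; CP decompositions are not unique, and this one is verified by expanding entrywise), so rank(T) ≤ 3.
These bounds meet, so rank(T) = 3.
Check entry T[0,2,0] = -2: (0)·(-1)·(0) + (1)·(-2)·(1) + (1)·(0)·(0) = -2.

rank(T) = 3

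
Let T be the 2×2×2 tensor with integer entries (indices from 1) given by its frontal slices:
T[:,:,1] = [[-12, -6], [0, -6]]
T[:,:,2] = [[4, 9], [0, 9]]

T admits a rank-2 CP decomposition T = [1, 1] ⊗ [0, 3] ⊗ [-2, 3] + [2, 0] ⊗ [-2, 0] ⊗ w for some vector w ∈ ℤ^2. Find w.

w = [3, -1]

Subtract the known terms from T to get the rank-1 residual R = [2, 0] ⊗ [-2, 0] ⊗ w, so R[i,j,k] = a[i]·b[j]·w[k]. Pick indices with nonzero a[1]·b[1] = (2)·(-2) = -4. Only the fibre through (1,1,·) is needed: R[1,1,:] = T[1,1,:] − Σₗ aₗ[1]bₗ[1]cₗ = [-12, 4] − (1)·(0)·[-2, 3] = [-12, 4]. Then w[k] = R[1,1,k] / -4 for each k, giving w = [-12, 4] / -4 = [3, -1].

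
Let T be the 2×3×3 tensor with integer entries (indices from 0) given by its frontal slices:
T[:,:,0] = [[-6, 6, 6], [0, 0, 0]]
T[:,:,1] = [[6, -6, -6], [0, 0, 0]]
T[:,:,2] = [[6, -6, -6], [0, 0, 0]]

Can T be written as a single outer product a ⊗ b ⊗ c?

Yes

If T = a ⊗ b ⊗ c then every fibre of T is a multiple of the corresponding factor, so read the factors off the fibres through the nonzero entry T[0,0,0] = -6.
The mode-1 fibre T[:,0,0] = [-6, 0] gives a = [1, 0] (primitive direction); the mode-2 fibre T[0,:,0] = [-6, 6, 6] gives b = [1, -1, -1]; then c[k] = T[0,0,k] / (a[0]·b[0]) = [-6, 6, 6] / 1 = [-6, 6, 6].
Expanding [1, 0] ⊗ [1, -1, -1] ⊗ [-6, 6, 6] reproduces all 18 entries of T, so T = [1, 0] ⊗ [1, -1, -1] ⊗ [-6, 6, 6] and rank(T) ≤ 1.
Equivalently every frontal slice T[:,:,k] is c[k] times the rank-1 matrix [1, 0] ⊗ [1, -1, -1]. So T has rank 1 (it is nonzero).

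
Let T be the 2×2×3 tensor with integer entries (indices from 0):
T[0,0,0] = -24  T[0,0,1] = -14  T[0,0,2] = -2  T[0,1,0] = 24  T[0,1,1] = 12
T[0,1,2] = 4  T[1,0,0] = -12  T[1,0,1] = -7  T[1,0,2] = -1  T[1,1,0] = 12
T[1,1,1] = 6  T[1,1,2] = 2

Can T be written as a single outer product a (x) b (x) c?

The mode-3 unfolding of T (rows indexed by k, columns by (i,j) = (0,0), (0,1), (1,0), (1,1)) is [[-24, 24, -12, 12], [-14, 12, -7, 6], [-2, 4, -1, 2]].
There the 2×2 minor on rows k ∈ {0, 1}, columns (i,j) ∈ {(0,0), (0,1)} is det [[-24, 24], [-14, 12]] = 48 ≠ 0, so this unfolding has rank ≥ 2; CP rank is at least every unfolding rank, so rank(T) ≥ 2.
In particular rank(T) ≥ 2 > 1, so T is not rank-1.

No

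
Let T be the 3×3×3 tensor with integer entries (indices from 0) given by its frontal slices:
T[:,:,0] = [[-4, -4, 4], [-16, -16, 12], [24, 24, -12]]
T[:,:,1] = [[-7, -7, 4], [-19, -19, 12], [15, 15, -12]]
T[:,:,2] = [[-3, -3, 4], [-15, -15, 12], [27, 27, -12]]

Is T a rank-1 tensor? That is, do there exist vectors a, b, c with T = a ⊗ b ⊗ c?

No

The mode-3 unfolding of T (rows indexed by k, columns by (i,j) = (0,0), (0,1), (0,2), (1,0), (1,1), (1,2), (2,0), (2,1), (2,2)) is [[-4, -4, 4, -16, -16, 12, 24, 24, -12], [-7, -7, 4, -19, -19, 12, 15, 15, -12], [-3, -3, 4, -15, -15, 12, 27, 27, -12]].
There the 2×2 minor on rows k ∈ {0, 1}, columns (i,j) ∈ {(0,0), (0,2)} is det [[-4, 4], [-7, 4]] = 12 ≠ 0, so this unfolding has rank ≥ 2; CP rank is at least every unfolding rank, so rank(T) ≥ 2.
In particular rank(T) ≥ 2 > 1, so T is not rank-1.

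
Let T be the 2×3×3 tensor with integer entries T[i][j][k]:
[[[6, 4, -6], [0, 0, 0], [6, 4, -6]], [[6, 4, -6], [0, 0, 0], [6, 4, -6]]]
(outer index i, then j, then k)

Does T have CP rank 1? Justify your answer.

Yes

If T = a ⊗ b ⊗ c then every fibre of T is a multiple of the corresponding factor, so read the factors off the fibres through the nonzero entry T[0,0,0] = 6.
The mode-1 fibre T[:,0,0] = [6, 6] gives a = [1, 1] (primitive direction); the mode-2 fibre T[0,:,0] = [6, 0, 6] gives b = [1, 0, 1]; then c[k] = T[0,0,k] / (a[0]·b[0]) = [6, 4, -6] / 1 = [6, 4, -6].
Expanding [1, 1] ⊗ [1, 0, 1] ⊗ [6, 4, -6] reproduces all 18 entries of T, so T = [1, 1] ⊗ [1, 0, 1] ⊗ [6, 4, -6] and rank(T) ≤ 1.
Equivalently every frontal slice T[:,:,k] is c[k] times the rank-1 matrix [1, 1] ⊗ [1, 0, 1]. So T has rank 1 (it is nonzero).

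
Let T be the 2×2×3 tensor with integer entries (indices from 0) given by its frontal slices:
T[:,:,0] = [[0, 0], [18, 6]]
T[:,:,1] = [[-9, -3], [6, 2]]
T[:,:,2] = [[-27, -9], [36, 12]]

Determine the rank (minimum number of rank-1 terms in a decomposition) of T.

2

Lower bound: the mode-3 unfolding of T (rows indexed by k, columns by (i,j) = (0,0), (0,1), (1,0), (1,1)) is [[0, 0, 18, 6], [-9, -3, 6, 2], [-27, -9, 36, 12]].
There the 2×2 minor on rows k ∈ {0, 1}, columns (i,j) ∈ {(0,0), (1,0)} is det [[0, 18], [-9, 6]] = 162 ≠ 0, so this unfolding has rank ≥ 2; CP rank is at least every unfolding rank, so rank(T) ≥ 2. (Flattening ranks never certify an upper bound on CP rank; for that we must actually write T with 2 rank-1 terms.)
Upper bound — finding two terms. Every mode-2 slice of T is a multiple of one matrix: T[:,j,:] = b[j]·M with b = [3, 1] and M = [[0, -3, -9], [6, 2, 12]] (rows indexed by i, columns by k). So it suffices to write M as a sum of two rank-1 matrices.
Splitting M by its rows (i = 0, 1), M = [1, 0][0, -3, -9]ᵀ + [0, 1][6, 2, 12]ᵀ.
Hence T = [1, 0] ⊗ [3, 1] ⊗ [0, -3, -9] + [0, 1] ⊗ [3, 1] ⊗ [6, 2, 12], so rank(T) ≤ 2.
These bounds meet, so rank(T) = 2.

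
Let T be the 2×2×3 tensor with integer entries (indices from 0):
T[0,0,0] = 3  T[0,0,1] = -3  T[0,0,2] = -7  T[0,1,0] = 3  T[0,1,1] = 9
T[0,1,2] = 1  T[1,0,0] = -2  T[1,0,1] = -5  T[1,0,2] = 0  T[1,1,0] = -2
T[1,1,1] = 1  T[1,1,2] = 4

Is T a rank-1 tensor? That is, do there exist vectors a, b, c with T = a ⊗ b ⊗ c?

No

The mode-2 unfolding of T (rows indexed by j, columns by (i,k) = (0,0), (0,1), (0,2), (1,0), (1,1), (1,2)) is [[3, -3, -7, -2, -5, 0], [3, 9, 1, -2, 1, 4]].
There the 2×2 minor on rows j ∈ {0, 1}, columns (i,k) ∈ {(0,0), (0,1)} is det [[3, -3], [3, 9]] = 36 ≠ 0, so this unfolding has rank ≥ 2; CP rank is at least every unfolding rank, so rank(T) ≥ 2.
In particular rank(T) ≥ 2 > 1, so T is not rank-1.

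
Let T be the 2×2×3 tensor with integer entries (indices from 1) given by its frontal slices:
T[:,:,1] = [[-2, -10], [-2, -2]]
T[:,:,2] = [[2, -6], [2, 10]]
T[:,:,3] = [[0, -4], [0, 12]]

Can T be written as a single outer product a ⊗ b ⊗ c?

The mode-3 unfolding of T (rows indexed by k, columns by (i,j) = (1,1), (1,2), (2,1), (2,2)) is [[-2, -10, -2, -2], [2, -6, 2, 10], [0, -4, 0, 12]].
There the 3×3 minor on rows k ∈ {1, 2, 3}, columns (i,j) ∈ {(1,1), (1,2), (2,2)} is det [[-2, -10, -2], [2, -6, 10], [0, -4, 12]] = 320 ≠ 0, so this unfolding has rank ≥ 3; CP rank is at least every unfolding rank, so rank(T) ≥ 3.
In particular rank(T) ≥ 3 > 1, so T is not rank-1.

No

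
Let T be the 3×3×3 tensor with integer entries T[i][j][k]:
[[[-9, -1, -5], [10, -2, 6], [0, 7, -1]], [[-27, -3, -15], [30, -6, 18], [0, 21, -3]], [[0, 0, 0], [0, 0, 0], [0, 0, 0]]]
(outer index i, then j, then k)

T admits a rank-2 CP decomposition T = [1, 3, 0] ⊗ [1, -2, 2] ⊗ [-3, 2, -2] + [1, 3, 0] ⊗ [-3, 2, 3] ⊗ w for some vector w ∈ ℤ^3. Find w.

w = [2, 1, 1]

Subtract the known terms from T to get the rank-1 residual R = [1, 3, 0] ⊗ [-3, 2, 3] ⊗ w, so R[i,j,k] = a[i]·b[j]·w[k]. Pick indices with nonzero a[0]·b[0] = (1)·(-3) = -3. Only the fibre through (0,0,·) is needed: R[0,0,:] = T[0,0,:] − Σₗ aₗ[0]bₗ[0]cₗ = [-9, -1, -5] − (1)·(1)·[-3, 2, -2] = [-6, -3, -3]. Then w[k] = R[0,0,k] / -3 for each k, giving w = [-6, -3, -3] / -3 = [2, 1, 1].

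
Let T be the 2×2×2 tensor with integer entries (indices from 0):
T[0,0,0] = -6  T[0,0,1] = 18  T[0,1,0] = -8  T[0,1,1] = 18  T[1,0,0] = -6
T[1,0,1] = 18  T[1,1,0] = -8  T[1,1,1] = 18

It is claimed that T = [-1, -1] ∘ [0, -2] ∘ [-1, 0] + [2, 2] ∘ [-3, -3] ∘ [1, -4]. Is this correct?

No

Reconstruct entry (0,0,1) from the claimed factors: Σₗ aₗ[0]bₗ[0]cₗ[1] = (-1)·(0)·(0) + (2)·(-3)·(-4) = 24, but T[0,0,1] = 18. The claim is false.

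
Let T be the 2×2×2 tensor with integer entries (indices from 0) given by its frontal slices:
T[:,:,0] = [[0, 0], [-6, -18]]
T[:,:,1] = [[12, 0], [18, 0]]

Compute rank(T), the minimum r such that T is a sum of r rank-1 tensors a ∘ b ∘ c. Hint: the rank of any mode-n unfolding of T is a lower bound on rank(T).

2

Lower bound: the mode-1 unfolding of T (rows indexed by i, columns by (j,k) = (0,0), (0,1), (1,0), (1,1)) is [[0, 12, 0, 0], [-6, 18, -18, 0]].
There the 2×2 minor on rows i ∈ {0, 1}, columns (j,k) ∈ {(0,0), (0,1)} is det [[0, 12], [-6, 18]] = 72 ≠ 0, so this unfolding has rank ≥ 2; CP rank is at least every unfolding rank, so rank(T) ≥ 2. (Unfolding ranks only ever bound the CP rank from below — rank(T) can be strictly larger than all of them — so the matching upper bound has to come from an explicit 2-term decomposition.)
Upper bound — finding two terms. Write S_k = T[:,:,k] for the frontal slices: S₀ = [[0, 0], [-6, -18]], S₁ = [[12, 0], [18, 0]].
If T = a₁ ∘ b₁ ∘ c₁ + a₂ ∘ b₂ ∘ c₂ then each S_k = c₁[k]·a₁b₁ᵀ + c₂[k]·a₂b₂ᵀ. S₀ and S₁ are linearly independent, so a₁b₁ᵀ and a₂b₂ᵀ must span the same plane of matrices: they are the rank-1 matrices of the form x·S₀ + y·S₁.
det(x·S₀ + y·S₁) is −216·xy = (-216)·(y)(x), vanishing at (x:y) = (1:0) and (0:1).
M₁ = S₀ = [[0, 0], [-6, -18]] = (-6)·[0, 1][1, 3]ᵀ and M₂ = S₁ = [[12, 0], [18, 0]] = 6·[2, 3][1, 0]ᵀ, so take a₁ = [0, 1], b₁ = [1, 3], a₂ = [2, 3], b₂ = [1, 0].
Each slice is an integer combination of E₁ = a₁b₁ᵀ and E₂ = a₂b₂ᵀ: S₀ = −6·E₁, S₁ = 6·E₂; reading off coefficients, c₁ = [-6, 0] and c₂ = [0, 6].
Hence T = [0, 1] ∘ [1, 3] ∘ [-6, 0] + [2, 3] ∘ [1, 0] ∘ [0, 6], so rank(T) ≤ 2.
These bounds meet, so rank(T) = 2.
Check entry T[0,0,0] = 0: (0)·(1)·(-6) + (2)·(1)·(0) = 0.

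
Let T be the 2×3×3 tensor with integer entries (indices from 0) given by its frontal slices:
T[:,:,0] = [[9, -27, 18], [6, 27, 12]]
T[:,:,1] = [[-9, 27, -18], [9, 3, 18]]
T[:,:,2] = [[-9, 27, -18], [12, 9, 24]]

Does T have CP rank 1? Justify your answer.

The mode-2 unfolding of T (rows indexed by j, columns by (i,k) = (0,0), (0,1), (0,2), (1,0), (1,1), (1,2)) is [[9, -9, -9, 6, 9, 12], [-27, 27, 27, 27, 3, 9], [18, -18, -18, 12, 18, 24]].
There the 2×2 minor on rows j ∈ {0, 1}, columns (i,k) ∈ {(0,0), (1,0)} is det [[9, 6], [-27, 27]] = 405 ≠ 0, so this unfolding has rank ≥ 2; CP rank is at least every unfolding rank, so rank(T) ≥ 2.
In particular rank(T) ≥ 2 > 1, so T is not rank-1.

No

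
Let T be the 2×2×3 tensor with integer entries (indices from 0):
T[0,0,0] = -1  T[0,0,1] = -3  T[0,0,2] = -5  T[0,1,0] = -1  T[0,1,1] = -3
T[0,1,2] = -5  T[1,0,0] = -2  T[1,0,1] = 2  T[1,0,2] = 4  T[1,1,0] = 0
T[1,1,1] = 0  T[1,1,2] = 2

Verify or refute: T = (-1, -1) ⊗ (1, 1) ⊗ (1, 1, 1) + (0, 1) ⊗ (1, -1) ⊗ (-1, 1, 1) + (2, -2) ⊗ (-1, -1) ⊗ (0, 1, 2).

Reconstruct entrywise from the claimed factors. For example, T[1,1,1] = 0 and Σₗ aₗ[1]bₗ[1]cₗ[1] = (-1)·(1)·(1) + (1)·(-1)·(1) + (-2)·(-1)·(1) = 0; checking all 12 entries, every one matches. The claim holds.

Yes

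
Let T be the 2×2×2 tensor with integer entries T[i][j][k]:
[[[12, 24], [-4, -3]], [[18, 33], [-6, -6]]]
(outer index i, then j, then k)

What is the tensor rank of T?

2

Lower bound: the mode-2 unfolding of T (rows indexed by j, columns by (i,k) = (0,0), (0,1), (1,0), (1,1)) is [[12, 24, 18, 33], [-4, -3, -6, -6]].
There the 2×2 minor on rows j ∈ {0, 1}, columns (i,k) ∈ {(0,0), (0,1)} is det [[12, 24], [-4, -3]] = 60 ≠ 0, so this unfolding has rank ≥ 2; CP rank is at least every unfolding rank, so rank(T) ≥ 2. (Unfolding ranks only ever bound the CP rank from below — rank(T) can be strictly larger than all of them — so the matching upper bound has to come from an explicit 2-term decomposition.)
Upper bound — finding two terms. Write S_k = T[:,:,k] for the frontal slices: S₀ = [[12, -4], [18, -6]], S₁ = [[24, -3], [33, -6]].
If T = a₁ (x) b₁ (x) c₁ + a₂ (x) b₂ (x) c₂ then each S_k = c₁[k]·a₁b₁ᵀ + c₂[k]·a₂b₂ᵀ. S₀ and S₁ are linearly independent, so a₁b₁ᵀ and a₂b₂ᵀ must span the same plane of matrices: they are the rank-1 matrices of the form x·S₀ + y·S₁.
det(x·S₀ + y·S₁) is −30·xy − 45·y² = (-15)·(2·x + 3·y)(y), vanishing at (x:y) = (3:-2) and (1:0).
M₁ = 3·S₀ − 2·S₁ = [[-12, -6], [-12, -6]] = (-6)·(1, 1)(2, 1)ᵀ and M₂ = S₀ = [[12, -4], [18, -6]] = 2·(2, 3)(3, -1)ᵀ, so take a₁ = (1, 1), b₁ = (2, 1), a₂ = (2, 3), b₂ = (3, -1).
Each slice is an integer combination of E₁ = a₁b₁ᵀ and E₂ = a₂b₂ᵀ: S₀ = 2·E₂, S₁ = 3·E₁ + 3·E₂; reading off coefficients, c₁ = (0, 3) and c₂ = (2, 3).
Hence T = (1, 1) (x) (2, 1) (x) (0, 3) + (2, 3) (x) (3, -1) (x) (2, 3), so rank(T) ≤ 2.
These bounds meet, so rank(T) = 2.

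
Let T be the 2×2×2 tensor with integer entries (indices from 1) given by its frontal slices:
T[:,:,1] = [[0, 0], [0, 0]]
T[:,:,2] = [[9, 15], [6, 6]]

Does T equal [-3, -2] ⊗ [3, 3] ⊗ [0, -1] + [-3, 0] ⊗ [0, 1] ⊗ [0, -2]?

Yes

Reconstruct entrywise from the claimed factors. For example, T[2,2,1] = 0 and Σₗ aₗ[2]bₗ[2]cₗ[1] = (-2)·(3)·(0) + (0)·(1)·(0) = 0; checking all 8 entries, every one matches. The claim holds.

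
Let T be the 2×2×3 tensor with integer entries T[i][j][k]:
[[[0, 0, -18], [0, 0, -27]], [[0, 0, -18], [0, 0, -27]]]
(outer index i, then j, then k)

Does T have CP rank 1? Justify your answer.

Yes

The mode-1 fibre T[:,0,2] = [-18, -18] gives a = (1, 1) (primitive direction); the mode-2 fibre T[0,:,2] = [-18, -27] gives b = (2, 3); then c[k] = T[0,0,k] / (a[0]·b[0]) = [0, 0, -18] / 2 = (0, 0, -9).
Expanding (1, 1) ⊗ (2, 3) ⊗ (0, 0, -9) reproduces all 12 entries of T, so T = (1, 1) ⊗ (2, 3) ⊗ (0, 0, -9) and rank(T) ≤ 1.
Equivalently every frontal slice T[:,:,k] is c[k] times the rank-1 matrix (1, 1) ⊗ (2, 3). So T has rank 1 (it is nonzero).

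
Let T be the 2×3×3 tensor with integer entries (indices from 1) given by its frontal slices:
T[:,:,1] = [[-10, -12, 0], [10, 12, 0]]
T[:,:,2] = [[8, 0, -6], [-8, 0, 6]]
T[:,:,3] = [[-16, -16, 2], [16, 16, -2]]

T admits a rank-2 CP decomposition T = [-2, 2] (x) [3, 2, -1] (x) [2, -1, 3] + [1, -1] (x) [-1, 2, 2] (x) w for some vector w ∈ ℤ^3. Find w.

w = [-2, -2, -2]

Subtract the known terms from T to get the rank-1 residual R = [1, -1] (x) [-1, 2, 2] (x) w, so R[i,j,k] = a[i]·b[j]·w[k]. Pick indices with nonzero a[1]·b[1] = (1)·(-1) = -1. Only the fibre through (1,1,·) is needed: R[1,1,:] = T[1,1,:] − Σₗ aₗ[1]bₗ[1]cₗ = [-10, 8, -16] − (-2)·(3)·[2, -1, 3] = [2, 2, 2]. Then w[k] = R[1,1,k] / -1 for each k, giving w = [2, 2, 2] / -1 = [-2, -2, -2].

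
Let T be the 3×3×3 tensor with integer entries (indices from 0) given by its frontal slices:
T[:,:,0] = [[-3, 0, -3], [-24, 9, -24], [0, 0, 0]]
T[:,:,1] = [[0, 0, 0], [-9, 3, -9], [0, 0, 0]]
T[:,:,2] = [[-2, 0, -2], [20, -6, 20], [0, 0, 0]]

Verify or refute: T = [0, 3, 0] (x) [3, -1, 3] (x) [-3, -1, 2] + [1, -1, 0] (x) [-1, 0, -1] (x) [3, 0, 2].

Yes

Reconstruct entrywise from the claimed factors. For example, T[2,2,2] = 0 and Σₗ aₗ[2]bₗ[2]cₗ[2] = (0)·(3)·(2) + (0)·(-1)·(2) = 0; checking all 27 entries, every one matches. The claim holds.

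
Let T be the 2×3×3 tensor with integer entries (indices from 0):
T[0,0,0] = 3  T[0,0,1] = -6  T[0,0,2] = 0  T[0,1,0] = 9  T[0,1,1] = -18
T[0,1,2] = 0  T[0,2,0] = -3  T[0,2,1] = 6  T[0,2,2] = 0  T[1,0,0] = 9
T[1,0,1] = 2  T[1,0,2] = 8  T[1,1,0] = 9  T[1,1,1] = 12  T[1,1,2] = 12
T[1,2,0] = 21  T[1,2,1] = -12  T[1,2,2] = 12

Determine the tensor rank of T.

Lower bound: the mode-2 unfolding of T (rows indexed by j, columns by (i,k) = (0,0), (0,1), (0,2), (1,0), (1,1), (1,2)) is [[3, -6, 0, 9, 2, 8], [9, -18, 0, 9, 12, 12], [-3, 6, 0, 21, -12, 12]].
There the 2×2 minor on rows j ∈ {0, 1}, columns (i,k) ∈ {(0,0), (1,0)} is det [[3, 9], [9, 9]] = -54 ≠ 0, so this unfolding has rank ≥ 2; CP rank is at least every unfolding rank, so rank(T) ≥ 2. (This is only a lower bound: in general the CP rank may exceed every unfolding rank, so we still need to exhibit 2 rank-1 terms summing to T.)
Upper bound — finding two terms. Write S_k = T[:,:,k] for the frontal slices: S₀ = [[3, 9, -3], [9, 9, 21]], S₁ = [[-6, -18, 6], [2, 12, -12]], S₂ = [[0, 0, 0], [8, 12, 12]].
If T = a₁ ⊗ b₁ ⊗ c₁ + a₂ ⊗ b₂ ⊗ c₂ then each S_k = c₁[k]·a₁b₁ᵀ + c₂[k]·a₂b₂ᵀ. S₀ and S₁ are linearly independent, so a₁b₁ᵀ and a₂b₂ᵀ must span the same plane of matrices: they are the rank-1 matrices of the form x·S₀ + y·S₁.
The 2×2 minor of x·S₀ + y·S₁ on rows {0,1}, columns {0,1} is −54·x² + 126·xy − 36·y² = (-18)·(x − 2·y)(3·x − y), vanishing at (x:y) = (2:1) and (1:3).
M₁ = 2·S₀ + S₁ = [[0, 0, 0], [20, 30, 30]] = 10·(0, 1)(2, 3, 3)ᵀ and M₂ = S₀ + 3·S₁ = [[-15, -45, 15], [15, 45, -15]] = (-15)·(1, -1)(1, 3, -1)ᵀ, so take a₁ = (0, 1), b₁ = (2, 3, 3), a₂ = (1, -1), b₂ = (1, 3, -1).
Each slice is an integer combination of E₁ = a₁b₁ᵀ and E₂ = a₂b₂ᵀ: S₀ = 6·E₁ + 3·E₂, S₁ = −2·E₁ − 6·E₂, S₂ = 4·E₁; reading off coefficients, c₁ = (6, -2, 4) and c₂ = (3, -6, 0).
Hence T = (0, 1) ⊗ (2, 3, 3) ⊗ (6, -2, 4) + (1, -1) ⊗ (1, 3, -1) ⊗ (3, -6, 0), so rank(T) ≤ 2.
These bounds meet, so rank(T) = 2.
Check entry T[1,2,0] = 21: (1)·(3)·(6) + (-1)·(-1)·(3) = 21.

2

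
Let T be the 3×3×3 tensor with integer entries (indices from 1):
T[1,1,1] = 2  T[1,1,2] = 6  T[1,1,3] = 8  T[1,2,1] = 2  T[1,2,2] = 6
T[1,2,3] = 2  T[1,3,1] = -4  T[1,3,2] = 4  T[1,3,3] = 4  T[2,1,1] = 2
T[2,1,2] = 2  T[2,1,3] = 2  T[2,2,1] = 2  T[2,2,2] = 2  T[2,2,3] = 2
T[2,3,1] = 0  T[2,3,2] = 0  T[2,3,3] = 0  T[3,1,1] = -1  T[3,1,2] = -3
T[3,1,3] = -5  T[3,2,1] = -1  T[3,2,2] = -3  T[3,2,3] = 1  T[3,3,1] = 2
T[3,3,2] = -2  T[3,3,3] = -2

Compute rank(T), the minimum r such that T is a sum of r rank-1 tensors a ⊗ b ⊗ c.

3

Lower bound: the mode-3 unfolding of T (rows indexed by k, columns by (i,j) = (1,1), (1,2), (1,3), (2,1), (2,2), (2,3), (3,1), (3,2), (3,3)) is [[2, 2, -4, 2, 2, 0, -1, -1, 2], [6, 6, 4, 2, 2, 0, -3, -3, -2], [8, 2, 4, 2, 2, 0, -5, 1, -2]].
There the 3×3 minor on rows k ∈ {1, 2, 3}, columns (i,j) ∈ {(1,1), (1,2), (1,3)} is det [[2, 2, -4], [6, 6, 4], [8, 2, 4]] = 192 ≠ 0, so this unfolding has rank ≥ 3; CP rank is at least every unfolding rank, so rank(T) ≥ 3. (This is only a lower bound: in general the CP rank may exceed every unfolding rank, so we still need to exhibit 3 rank-1 terms summing to T.)
Upper bound: T is a sum of 3 rank-1 terms, T = (1, 0, -1) ⊗ (1, -2, 0) ⊗ (0, 0, 2) + (2, 0, -1) ⊗ (1, 1, 2) ⊗ (-1, 1, 1) + (2, 1, -1) ⊗ (1, 1, 0) ⊗ (2, 2, 2) (written with every a and b primitive with positive leading entry and the scale carried by c; CP decompositions are not unique, and this one is verified by expanding entrywise), so rank(T) ≤ 3.
These bounds meet, so rank(T) = 3.
Check entry T[3,3,1] = 2: (-1)·(0)·(0) + (-1)·(2)·(-1) + (-1)·(0)·(2) = 2.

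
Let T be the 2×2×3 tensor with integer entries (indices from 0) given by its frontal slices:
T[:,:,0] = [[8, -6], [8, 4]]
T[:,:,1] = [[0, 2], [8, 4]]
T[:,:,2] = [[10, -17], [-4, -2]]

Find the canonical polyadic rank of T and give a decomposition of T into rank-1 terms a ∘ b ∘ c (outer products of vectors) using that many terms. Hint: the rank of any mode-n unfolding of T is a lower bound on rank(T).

rank(T) = 3

Lower bound: the mode-3 unfolding of T (rows indexed by k, columns by (i,j) = (0,0), (0,1), (1,0), (1,1)) is [[8, -6, 8, 4], [0, 2, 8, 4], [10, -17, -4, -2]].
There the 3×3 minor on rows k ∈ {0, 1, 2}, columns (i,j) ∈ {(0,0), (0,1), (1,0)} is det [[8, -6, 8], [0, 2, 8], [10, -17, -4]] = 384 ≠ 0, so this unfolding has rank ≥ 3; CP rank is at least every unfolding rank, so rank(T) ≥ 3. (Unfolding ranks only ever bound the CP rank from below — rank(T) can be strictly larger than all of them — so the matching upper bound has to come from an explicit 3-term decomposition.)
Upper bound: T is a sum of 3 rank-1 terms, T = (1, 0) ∘ (1, -2) ∘ (4, 4, 4) + (1, 0) ∘ (1, -1) ∘ (0, -8, 8) + (1, 2) ∘ (2, 1) ∘ (2, 2, -1) (one valid choice — decompositions are not unique — normalised so each a, b is primitive with positive first nonzero entry; check it by expanding all entries), so rank(T) ≤ 3.
These bounds meet, so rank(T) = 3.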